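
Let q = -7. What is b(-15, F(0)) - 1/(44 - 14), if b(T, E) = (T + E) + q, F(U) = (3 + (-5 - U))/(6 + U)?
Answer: -671/30 ≈ -22.367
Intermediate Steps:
F(U) = (-2 - U)/(6 + U)
b(T, E) = -7 + E + T (b(T, E) = (T + E) - 7 = (E + T) - 7 = -7 + E + T)
b(-15, F(0)) - 1/(44 - 14) = (-7 + (-2 - 1*0)/(6 + 0) - 15) - 1/(44 - 14) = (-7 + (-2 + 0)/6 - 15) - 1/30 = (-7 + (⅙)*(-2) - 15) - 1*1/30 = (-7 - ⅓ - 15) - 1/30 = -67/3 - 1/30 = -671/30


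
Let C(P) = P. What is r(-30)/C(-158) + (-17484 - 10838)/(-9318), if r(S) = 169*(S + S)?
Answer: 24739849/368061 ≈ 67.217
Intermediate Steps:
r(S) = 338*S (r(S) = 169*(2*S) = 338*S)
r(-30)/C(-158) + (-17484 - 10838)/(-9318) = (338*(-30))/(-158) + (-17484 - 10838)/(-9318) = -10140*(-1/158) - 28322*(-1/9318) = 5070/79 + 14161/4659 = 24739849/368061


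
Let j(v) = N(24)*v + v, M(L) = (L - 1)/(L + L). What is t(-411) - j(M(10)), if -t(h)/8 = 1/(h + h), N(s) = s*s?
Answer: -2134243/8220 ≈ -259.64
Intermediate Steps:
N(s) = s²
M(L) = (-1 + L)/(2*L) (M(L) = (-1 + L)/((2*L)) = (-1 + L)*(1/(2*L)) = (-1 + L)/(2*L))
t(h) = -4/h (t(h) = -8/(h + h) = -8*1/(2*h) = -4/h)
j(v) = 577*v (j(v) = 24²*v + v = 576*v + v = 577*v)
t(-411) - j(M(10)) = -4/(-411) - 577*(½)*(-1 + 10)/10 = -4*(-1/411) - 577*(½)*(⅒)*9 = 4/411 - 577*9/20 = 4/411 - 1*5193/20 = 4/411 - 5193/20 = -2134243/8220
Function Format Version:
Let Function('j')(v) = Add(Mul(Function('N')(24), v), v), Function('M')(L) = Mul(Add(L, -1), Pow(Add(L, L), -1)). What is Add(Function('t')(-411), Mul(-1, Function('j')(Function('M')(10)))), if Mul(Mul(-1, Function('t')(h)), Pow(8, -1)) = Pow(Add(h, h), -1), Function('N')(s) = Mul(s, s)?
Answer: Rational(-2134243, 8220) ≈ -259.64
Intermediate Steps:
Function('N')(s) = Pow(s, 2)
Function('M')(L) = Mul(Rational(1, 2), Pow(L, -1), Add(-1, L)) (Function('M')(L) = Mul(Add(-1, L), Pow(Mul(2, L), -1)) = Mul(Add(-1, L), Mul(Rational(1, 2), Pow(L, -1))) = Mul(Rational(1, 2), Pow(L, -1), Add(-1, L)))
Function('t')(h) = Mul(-4, Pow(h, -1)) (Function('t')(h) = Mul(-8, Pow(Add(h, h), -1)) = Mul(-8, Pow(Mul(2, h), -1)) = Mul(-8, Mul(Rational(1, 2), Pow(h, -1))) = Mul(-4, Pow(h, -1)))
Function('j')(v) = Mul(577, v) (Function('j')(v) = Add(Mul(Pow(24, 2), v), v) = Add(Mul(576, v), v) = Mul(577, v))
Add(Function('t')(-411), Mul(-1, Function('j')(Function('M')(10)))) = Add(Mul(-4, Pow(-411, -1)), Mul(-1, Mul(577, Mul(Rational(1, 2), Pow(10, -1), Add(-1, 10))))) = Add(Mul(-4, Rational(-1, 411)), Mul(-1, Mul(577, Mul(Rational(1, 2), Rational(1, 10), 9)))) = Add(Rational(4, 411), Mul(-1, Mul(577, Rational(9, 20)))) = Add(Rational(4, 411), Mul(-1, Rational(5193, 20))) = Add(Rational(4, 411), Rational(-5193, 20)) = Rational(-2134243, 8220)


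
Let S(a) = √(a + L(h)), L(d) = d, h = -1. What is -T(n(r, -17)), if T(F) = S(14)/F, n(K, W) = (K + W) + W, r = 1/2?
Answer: 2*√13/67 ≈ 0.10763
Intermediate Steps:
S(a) = √(-1 + a) (S(a) = √(a - 1) = √(-1 + a))
r = ½ (r = 1*(½) = ½ ≈ 0.50000)
n(K, W) = K + 2*W
T(F) = √13/F (T(F) = √(-1 + 14)/F = √13/F)
-T(n(r, -17)) = -√13/(½ + 2*(-17)) = -√13/(½ - 34) = -√13/(-67/2) = -√13*(-2)/67 = -(-2)*√13/67 = 2*√13/67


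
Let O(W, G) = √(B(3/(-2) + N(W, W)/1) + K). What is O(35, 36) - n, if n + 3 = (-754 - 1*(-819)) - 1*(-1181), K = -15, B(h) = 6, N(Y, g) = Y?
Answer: -1243 + 3*I ≈ -1243.0 + 3.0*I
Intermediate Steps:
n = 1243 (n = -3 + ((-754 - 1*(-819)) - 1*(-1181)) = -3 + ((-754 + 819) + 1181) = -3 + (65 + 1181) = -3 + 1246 = 1243)
O(W, G) = 3*I (O(W, G) = √(6 - 15) = √(-9) = 3*I)
O(35, 36) - n = 3*I - 1*1243 = 3*I - 1243 = -1243 + 3*I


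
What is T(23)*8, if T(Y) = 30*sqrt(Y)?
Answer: 240*sqrt(23) ≈ 1151.0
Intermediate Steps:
T(23)*8 = (30*sqrt(23))*8 = 240*sqrt(23)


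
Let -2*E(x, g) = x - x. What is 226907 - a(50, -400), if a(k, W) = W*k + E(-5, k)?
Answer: 246907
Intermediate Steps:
E(x, g) = 0 (E(x, g) = -(x - x)/2 = -½*0 = 0)
a(k, W) = W*k (a(k, W) = W*k + 0 = W*k)
226907 - a(50, -400) = 226907 - (-400)*50 = 226907 - 1*(-20000) = 226907 + 20000 = 246907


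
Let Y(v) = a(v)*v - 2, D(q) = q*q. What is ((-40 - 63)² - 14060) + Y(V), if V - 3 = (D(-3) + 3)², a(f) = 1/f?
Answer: -3452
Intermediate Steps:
D(q) = q²
V = 147 (V = 3 + ((-3)² + 3)² = 3 + (9 + 3)² = 3 + 12² = 3 + 144 = 147)
Y(v) = -1 (Y(v) = v/v - 2 = 1 - 2 = -1)
((-40 - 63)² - 14060) + Y(V) = ((-40 - 63)² - 14060) - 1 = ((-103)² - 14060) - 1 = (10609 - 14060) - 1 = -3451 - 1 = -3452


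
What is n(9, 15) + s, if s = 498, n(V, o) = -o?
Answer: 483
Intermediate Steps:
n(9, 15) + s = -1*15 + 498 = -15 + 498 = 483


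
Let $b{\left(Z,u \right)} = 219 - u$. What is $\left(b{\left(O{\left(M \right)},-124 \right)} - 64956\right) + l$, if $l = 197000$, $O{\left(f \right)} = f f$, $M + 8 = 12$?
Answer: $132387$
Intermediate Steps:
$M = 4$ ($M = -8 + 12 = 4$)
$O{\left(f \right)} = f^{2}$
$\left(b{\left(O{\left(M \right)},-124 \right)} - 64956\right) + l = \left(\left(219 - -124\right) - 64956\right) + 197000 = \left(\left(219 + 124\right) - 64956\right) + 197000 = \left(343 - 64956\right) + 197000 = -64613 + 197000 = 132387$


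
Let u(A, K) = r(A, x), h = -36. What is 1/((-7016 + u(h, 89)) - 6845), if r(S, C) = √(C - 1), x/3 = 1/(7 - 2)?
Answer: -69305/960636607 - I*√10/960636607 ≈ -7.2145e-5 - 3.2919e-9*I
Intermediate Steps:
x = ⅗ (x = 3/(7 - 2) = 3/5 = 3*(⅕) = ⅗ ≈ 0.60000)
r(S, C) = √(-1 + C)
u(A, K) = I*√10/5 (u(A, K) = √(-1 + ⅗) = √(-⅖) = I*√10/5)
1/((-7016 + u(h, 89)) - 6845) = 1/((-7016 + I*√10/5) - 6845) = 1/(-13861 + I*√10/5)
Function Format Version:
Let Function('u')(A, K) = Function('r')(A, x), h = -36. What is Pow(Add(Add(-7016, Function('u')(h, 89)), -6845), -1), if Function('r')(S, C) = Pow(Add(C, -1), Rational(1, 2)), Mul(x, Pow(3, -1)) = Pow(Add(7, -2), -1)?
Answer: Add(Rational(-69305, 960636607), Mul(Rational(-1, 960636607), I, Pow(10, Rational(1, 2)))) ≈ Add(-7.2145e-5, Mul(-3.2919e-9, I))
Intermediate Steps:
x = Rational(3, 5) (x = Mul(3, Pow(Add(7, -2), -1)) = Mul(3, Pow(5, -1)) = Mul(3, Rational(1, 5)) = Rational(3, 5) ≈ 0.60000)
Function('r')(S, C) = Pow(Add(-1, C), Rational(1, 2))
Function('u')(A, K) = Mul(Rational(1, 5), I, Pow(10, Rational(1, 2))) (Function('u')(A, K) = Pow(Add(-1, Rational(3, 5)), Rational(1, 2)) = Pow(Rational(-2, 5), Rational(1, 2)) = Mul(Rational(1, 5), I, Pow(10, Rational(1, 2))))
Pow(Add(Add(-7016, Function('u')(h, 89)), -6845), -1) = Pow(Add(Add(-7016, Mul(Rational(1, 5), I, Pow(10, Rational(1, 2)))), -6845), -1) = Pow(Add(-13861, Mul(Rational(1, 5), I, Pow(10, Rational(1, 2)))), -1)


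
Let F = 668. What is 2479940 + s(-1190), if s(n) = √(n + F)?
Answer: 2479940 + 3*I*√58 ≈ 2.4799e+6 + 22.847*I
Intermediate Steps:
s(n) = √(668 + n) (s(n) = √(n + 668) = √(668 + n))
2479940 + s(-1190) = 2479940 + √(668 - 1190) = 2479940 + √(-522) = 2479940 + 3*I*√58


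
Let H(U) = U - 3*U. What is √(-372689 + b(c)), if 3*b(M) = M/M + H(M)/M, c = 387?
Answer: 2*I*√838551/3 ≈ 610.48*I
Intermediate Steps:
H(U) = -2*U
b(M) = -⅓ (b(M) = (M/M + (-2*M)/M)/3 = (1 - 2)/3 = (⅓)*(-1) = -⅓)
√(-372689 + b(c)) = √(-372689 - ⅓) = √(-1118068/3) = 2*I*√838551/3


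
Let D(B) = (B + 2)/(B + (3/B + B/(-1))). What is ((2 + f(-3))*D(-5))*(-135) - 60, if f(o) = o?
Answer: 615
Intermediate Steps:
D(B) = B*(2 + B)/3 (D(B) = (2 + B)/(B + (3/B + B*(-1))) = (2 + B)/(B + (3/B - B)) = (2 + B)/(B + (-B + 3/B)) = (2 + B)/((3/B)) = (2 + B)*(B/3) = B*(2 + B)/3)
((2 + f(-3))*D(-5))*(-135) - 60 = ((2 - 3)*((⅓)*(-5)*(2 - 5)))*(-135) - 60 = -(-5)*(-3)/3*(-135) - 60 = -1*5*(-135) - 60 = -5*(-135) - 60 = 675 - 60 = 615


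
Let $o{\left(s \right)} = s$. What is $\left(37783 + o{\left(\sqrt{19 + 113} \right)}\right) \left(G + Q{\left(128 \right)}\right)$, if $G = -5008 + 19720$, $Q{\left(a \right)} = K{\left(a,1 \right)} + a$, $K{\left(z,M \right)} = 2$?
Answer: $560775286 + 29684 \sqrt{33} \approx 5.6095 \cdot 10^{8}$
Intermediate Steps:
$Q{\left(a \right)} = 2 + a$
$G = 14712$
$\left(37783 + o{\left(\sqrt{19 + 113} \right)}\right) \left(G + Q{\left(128 \right)}\right) = \left(37783 + \sqrt{19 + 113}\right) \left(14712 + \left(2 + 128\right)\right) = \left(37783 + \sqrt{132}\right) \left(14712 + 130\right) = \left(37783 + 2 \sqrt{33}\right) 14842 = 560775286 + 29684 \sqrt{33}$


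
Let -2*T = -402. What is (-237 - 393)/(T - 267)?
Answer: 105/11 ≈ 9.5455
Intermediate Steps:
T = 201 (T = -½*(-402) = 201)
(-237 - 393)/(T - 267) = (-237 - 393)/(201 - 267) = -630/(-66) = -630*(-1/66) = 105/11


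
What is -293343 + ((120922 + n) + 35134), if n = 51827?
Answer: -85460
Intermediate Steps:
-293343 + ((120922 + n) + 35134) = -293343 + ((120922 + 51827) + 35134) = -293343 + (172749 + 35134) = -293343 + 207883 = -85460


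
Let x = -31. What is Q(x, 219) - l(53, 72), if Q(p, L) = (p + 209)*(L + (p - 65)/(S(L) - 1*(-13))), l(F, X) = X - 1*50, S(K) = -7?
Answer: 36112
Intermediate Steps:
l(F, X) = -50 + X (l(F, X) = X - 50 = -50 + X)
Q(p, L) = (209 + p)*(-65/6 + L + p/6) (Q(p, L) = (p + 209)*(L + (p - 65)/(-7 - 1*(-13))) = (209 + p)*(L + (-65 + p)/(-7 + 13)) = (209 + p)*(L + (-65 + p)/6) = (209 + p)*(L + (-65 + p)*(⅙)) = (209 + p)*(L + (-65/6 + p/6)) = (209 + p)*(-65/6 + L + p/6))
Q(x, 219) - l(53, 72) = (-13585/6 + 24*(-31) + 209*219 + (⅙)*(-31)² + 219*(-31)) - (-50 + 72) = (-13585/6 - 744 + 45771 + (⅙)*961 - 6789) - 1*22 = (-13585/6 - 744 + 45771 + 961/6 - 6789) - 22 = 36134 - 22 = 36112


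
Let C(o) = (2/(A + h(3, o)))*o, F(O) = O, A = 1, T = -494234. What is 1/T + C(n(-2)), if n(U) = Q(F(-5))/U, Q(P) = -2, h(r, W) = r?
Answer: 123558/247117 ≈ 0.50000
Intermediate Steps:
n(U) = -2/U
C(o) = o/2 (C(o) = (2/(1 + 3))*o = (2/4)*o = ((¼)*2)*o = o/2)
1/T + C(n(-2)) = 1/(-494234) + (-2/(-2))/2 = -1/494234 + (-2*(-½))/2 = -1/494234 + (½)*1 = -1/494234 + ½ = 123558/247117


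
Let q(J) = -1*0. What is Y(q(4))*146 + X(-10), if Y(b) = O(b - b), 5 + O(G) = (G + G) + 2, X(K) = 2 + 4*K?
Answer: -476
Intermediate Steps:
O(G) = -3 + 2*G (O(G) = -5 + ((G + G) + 2) = -5 + (2*G + 2) = -5 + (2 + 2*G) = -3 + 2*G)
q(J) = 0
Y(b) = -3 (Y(b) = -3 + 2*(b - b) = -3 + 2*0 = -3 + 0 = -3)
Y(q(4))*146 + X(-10) = -3*146 + (2 + 4*(-10)) = -438 + (2 - 40) = -438 - 38 = -476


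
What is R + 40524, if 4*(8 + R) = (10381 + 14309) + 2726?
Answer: 47370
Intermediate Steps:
R = 6846 (R = -8 + ((10381 + 14309) + 2726)/4 = -8 + (24690 + 2726)/4 = -8 + (1/4)*27416 = -8 + 6854 = 6846)
R + 40524 = 6846 + 40524 = 47370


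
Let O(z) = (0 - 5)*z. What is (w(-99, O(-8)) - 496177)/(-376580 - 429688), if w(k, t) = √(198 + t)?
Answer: 496177/806268 - √238/806268 ≈ 0.61538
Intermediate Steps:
O(z) = -5*z
(w(-99, O(-8)) - 496177)/(-376580 - 429688) = (√(198 - 5*(-8)) - 496177)/(-376580 - 429688) = (√(198 + 40) - 496177)/(-806268) = (√238 - 496177)*(-1/806268) = (-496177 + √238)*(-1/806268) = 496177/806268 - √238/806268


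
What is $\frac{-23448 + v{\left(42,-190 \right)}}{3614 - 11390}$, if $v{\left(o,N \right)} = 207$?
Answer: $\frac{7747}{2592} \approx 2.9888$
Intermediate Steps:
$\frac{-23448 + v{\left(42,-190 \right)}}{3614 - 11390} = \frac{-23448 + 207}{3614 - 11390} = - \frac{23241}{-7776} = \left(-23241\right) \left(- \frac{1}{7776}\right) = \frac{7747}{2592}$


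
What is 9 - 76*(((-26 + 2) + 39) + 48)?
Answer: -4779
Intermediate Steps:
9 - 76*(((-26 + 2) + 39) + 48) = 9 - 76*((-24 + 39) + 48) = 9 - 76*(15 + 48) = 9 - 76*63 = 9 - 4788 = -4779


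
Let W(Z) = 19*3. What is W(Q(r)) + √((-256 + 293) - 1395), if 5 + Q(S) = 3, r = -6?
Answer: 57 + I*√1358 ≈ 57.0 + 36.851*I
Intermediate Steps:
Q(S) = -2 (Q(S) = -5 + 3 = -2)
W(Z) = 57
W(Q(r)) + √((-256 + 293) - 1395) = 57 + √((-256 + 293) - 1395) = 57 + √(37 - 1395) = 57 + √(-1358) = 57 + I*√1358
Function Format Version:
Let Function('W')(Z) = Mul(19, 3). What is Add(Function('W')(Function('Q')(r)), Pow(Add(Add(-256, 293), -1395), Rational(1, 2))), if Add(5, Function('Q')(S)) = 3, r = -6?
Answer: Add(57, Mul(I, Pow(1358, Rational(1, 2)))) ≈ Add(57.000, Mul(36.851, I))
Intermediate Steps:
Function('Q')(S) = -2 (Function('Q')(S) = Add(-5, 3) = -2)
Function('W')(Z) = 57
Add(Function('W')(Function('Q')(r)), Pow(Add(Add(-256, 293), -1395), Rational(1, 2))) = Add(57, Pow(Add(Add(-256, 293), -1395), Rational(1, 2))) = Add(57, Pow(Add(37, -1395), Rational(1, 2))) = Add(57, Pow(-1358, Rational(1, 2))) = Add(57, Mul(I, Pow(1358, Rational(1, 2))))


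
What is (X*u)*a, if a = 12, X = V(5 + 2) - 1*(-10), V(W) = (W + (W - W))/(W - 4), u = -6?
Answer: -888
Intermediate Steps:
V(W) = W/(-4 + W) (V(W) = (W + 0)/(-4 + W) = W/(-4 + W))
X = 37/3 (X = (5 + 2)/(-4 + (5 + 2)) - 1*(-10) = 7/(-4 + 7) + 10 = 7/3 + 10 = 37/3 ≈ 12.333)
(X*u)*a = ((37/3)*(-6))*12 = -74*12 = -888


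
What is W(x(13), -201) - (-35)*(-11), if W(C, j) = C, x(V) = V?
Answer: -372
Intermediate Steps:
W(x(13), -201) - (-35)*(-11) = 13 - (-35)*(-11) = 13 - 1*385 = 13 - 385 = -372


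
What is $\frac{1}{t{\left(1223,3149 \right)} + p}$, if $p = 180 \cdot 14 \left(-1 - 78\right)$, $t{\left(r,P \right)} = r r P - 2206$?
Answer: $\frac{1}{4709849335} \approx 2.1232 \cdot 10^{-10}$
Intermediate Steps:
$t{\left(r,P \right)} = -2206 + P r^{2}$ ($t{\left(r,P \right)} = r^{2} P - 2206 = P r^{2} - 2206 = -2206 + P r^{2}$)
$p = -199080$ ($p = 2520 \left(-1 - 78\right) = 2520 \left(-79\right) = -199080$)
$\frac{1}{t{\left(1223,3149 \right)} + p} = \frac{1}{\left(-2206 + 3149 \cdot 1223^{2}\right) - 199080} = \frac{1}{\left(-2206 + 3149 \cdot 1495729\right) - 199080} = \frac{1}{\left(-2206 + 4710050621\right) - 199080} = \frac{1}{4710048415 - 199080} = \frac{1}{4709849335}$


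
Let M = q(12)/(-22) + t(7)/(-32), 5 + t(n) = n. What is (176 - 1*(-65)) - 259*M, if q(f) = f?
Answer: 70129/176 ≈ 398.46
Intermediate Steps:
t(n) = -5 + n
M = -107/176 (M = 12/(-22) + (-5 + 7)/(-32) = 12*(-1/22) + 2*(-1/32) = -6/11 - 1/16 = -107/176 ≈ -0.60795)
(176 - 1*(-65)) - 259*M = (176 - 1*(-65)) - 259*(-107/176) = (176 + 65) + 27713/176 = 241 + 27713/176 = 70129/176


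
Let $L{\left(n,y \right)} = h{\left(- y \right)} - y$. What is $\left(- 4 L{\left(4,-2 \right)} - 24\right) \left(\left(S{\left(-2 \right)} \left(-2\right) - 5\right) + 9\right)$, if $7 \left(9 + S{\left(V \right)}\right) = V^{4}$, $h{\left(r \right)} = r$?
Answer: $- \frac{4880}{7} \approx -697.14$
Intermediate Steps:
$L{\left(n,y \right)} = - 2 y$ ($L{\left(n,y \right)} = - y - y = - 2 y$)
$S{\left(V \right)} = -9 + \frac{V^{4}}{7}$
$\left(- 4 L{\left(4,-2 \right)} - 24\right) \left(\left(S{\left(-2 \right)} \left(-2\right) - 5\right) + 9\right) = \left(- 4 \left(\left(-2\right) \left(-2\right)\right) - 24\right) \left(\left(\left(-9 + \frac{\left(-2\right)^{4}}{7}\right) \left(-2\right) - 5\right) + 9\right) = \left(\left(-4\right) 4 - 24\right) \left(\left(\left(-9 + \frac{1}{7} \cdot 16\right) \left(-2\right) - 5\right) + 9\right) = \left(-16 - 24\right) \left(\left(\left(-9 + \frac{16}{7}\right) \left(-2\right) - 5\right) + 9\right) = - 40 \left(\left(\left(- \frac{47}{7}\right) \left(-2\right) - 5\right) + 9\right) = - 40 \left(\left(\frac{94}{7} - 5\right) + 9\right) = - 40 \left(\frac{59}{7} + 9\right) = \left(-40\right) \frac{122}{7} = - \frac{4880}{7}$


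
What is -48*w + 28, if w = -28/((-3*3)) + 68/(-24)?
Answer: 44/3 ≈ 14.667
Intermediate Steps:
w = 5/18 (w = -28/(-9) + 68*(-1/24) = -28*(-⅑) - 17/6 = 28/9 - 17/6 = 5/18 ≈ 0.27778)
-48*w + 28 = -48*5/18 + 28 = -40/3 + 28 = 44/3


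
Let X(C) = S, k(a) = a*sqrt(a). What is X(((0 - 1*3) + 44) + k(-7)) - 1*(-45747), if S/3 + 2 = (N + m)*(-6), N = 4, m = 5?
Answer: 45579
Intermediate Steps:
k(a) = a**(3/2)
S = -168 (S = -6 + 3*((4 + 5)*(-6)) = -6 + 3*(9*(-6)) = -6 + 3*(-54) = -6 - 162 = -168)
X(C) = -168
X(((0 - 1*3) + 44) + k(-7)) - 1*(-45747) = -168 - 1*(-45747) = -168 + 45747 = 45579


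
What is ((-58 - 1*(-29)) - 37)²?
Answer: 4356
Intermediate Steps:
((-58 - 1*(-29)) - 37)² = ((-58 + 29) - 37)² = (-29 - 37)² = (-66)² = 4356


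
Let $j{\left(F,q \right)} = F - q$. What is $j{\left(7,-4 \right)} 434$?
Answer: $4774$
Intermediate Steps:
$j{\left(7,-4 \right)} 434 = \left(7 - -4\right) 434 = \left(7 + 4\right) 434 = 11 \cdot 434 = 4774$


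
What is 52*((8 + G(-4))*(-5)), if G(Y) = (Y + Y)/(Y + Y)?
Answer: -2340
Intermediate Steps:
G(Y) = 1 (G(Y) = (2*Y)/((2*Y)) = (2*Y)*(1/(2*Y)) = 1)
52*((8 + G(-4))*(-5)) = 52*((8 + 1)*(-5)) = 52*(9*(-5)) = 52*(-45) = -2340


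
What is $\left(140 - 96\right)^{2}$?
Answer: $1936$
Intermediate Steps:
$\left(140 - 96\right)^{2} = 44^{2} = 1936$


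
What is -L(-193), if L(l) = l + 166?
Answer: 27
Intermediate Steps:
L(l) = 166 + l
-L(-193) = -(166 - 193) = -1*(-27) = 27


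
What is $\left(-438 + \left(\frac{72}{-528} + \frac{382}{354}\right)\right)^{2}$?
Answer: $\frac{2896467013801}{15163236} \approx 1.9102 \cdot 10^{5}$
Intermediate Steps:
$\left(-438 + \left(\frac{72}{-528} + \frac{382}{354}\right)\right)^{2} = \left(-438 + \left(72 \left(- \frac{1}{528}\right) + 382 \cdot \frac{1}{354}\right)\right)^{2} = \left(-438 + \left(- \frac{3}{22} + \frac{191}{177}\right)\right)^{2} = \left(-438 + \frac{3671}{3894}\right)^{2} = \left(- \frac{1701901}{3894}\right)^{2} = \frac{2896467013801}{15163236}$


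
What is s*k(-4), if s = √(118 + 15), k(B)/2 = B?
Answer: -8*√133 ≈ -92.260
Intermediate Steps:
k(B) = 2*B
s = √133 ≈ 11.533
s*k(-4) = √133*(2*(-4)) = √133*(-8) = -8*√133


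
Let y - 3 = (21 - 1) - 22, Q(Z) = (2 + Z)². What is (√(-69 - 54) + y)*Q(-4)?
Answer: 4 + 4*I*√123 ≈ 4.0 + 44.362*I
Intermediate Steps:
y = 1 (y = 3 + ((21 - 1) - 22) = 3 + (20 - 22) = 3 - 2 = 1)
(√(-69 - 54) + y)*Q(-4) = (√(-69 - 54) + 1)*(2 - 4)² = (√(-123) + 1)*(-2)² = (I*√123 + 1)*4 = (1 + I*√123)*4 = 4 + 4*I*√123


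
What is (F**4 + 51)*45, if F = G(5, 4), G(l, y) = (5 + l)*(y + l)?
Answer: 2952452295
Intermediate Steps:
G(l, y) = (5 + l)*(l + y)
F = 90 (F = 5**2 + 5*5 + 5*4 + 5*4 = 25 + 25 + 20 + 20 = 90)
(F**4 + 51)*45 = (90**4 + 51)*45 = (65610000 + 51)*45 = 65610051*45 = 2952452295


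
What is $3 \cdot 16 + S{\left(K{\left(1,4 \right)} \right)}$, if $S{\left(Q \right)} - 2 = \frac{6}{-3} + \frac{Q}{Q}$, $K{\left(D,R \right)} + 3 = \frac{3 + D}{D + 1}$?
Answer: $49$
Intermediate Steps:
$K{\left(D,R \right)} = -3 + \frac{3 + D}{1 + D}$ ($K{\left(D,R \right)} = -3 + \frac{3 + D}{D + 1} = -3 + \frac{3 + D}{1 + D}$)
$S{\left(Q \right)} = 1$ ($S{\left(Q \right)} = 2 + \left(\frac{6}{-3} + \frac{Q}{Q}\right) = 2 + \left(6 \left(- \frac{1}{3}\right) + 1\right) = 2 + \left(-2 + 1\right) = 2 - 1 = 1$)
$3 \cdot 16 + S{\left(K{\left(1,4 \right)} \right)} = 3 \cdot 16 + 1 = 48 + 1 = 49$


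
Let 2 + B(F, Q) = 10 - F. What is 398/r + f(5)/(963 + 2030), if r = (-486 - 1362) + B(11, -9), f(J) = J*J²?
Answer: -959839/5540043 ≈ -0.17325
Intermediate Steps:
f(J) = J³
B(F, Q) = 8 - F (B(F, Q) = -2 + (10 - F) = 8 - F)
r = -1851 (r = (-486 - 1362) + (8 - 1*11) = -1848 + (8 - 11) = -1848 - 3 = -1851)
398/r + f(5)/(963 + 2030) = 398/(-1851) + 5³/(963 + 2030) = 398*(-1/1851) + 125/2993 = -398/1851 + 125*(1/2993) = -398/1851 + 125/2993 = -959839/5540043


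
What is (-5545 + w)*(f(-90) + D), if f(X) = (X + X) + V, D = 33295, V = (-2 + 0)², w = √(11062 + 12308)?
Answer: -183644855 + 33119*√23370 ≈ -1.7858e+8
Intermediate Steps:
w = √23370 ≈ 152.87
V = 4 (V = (-2)² = 4)
f(X) = 4 + 2*X (f(X) = (X + X) + 4 = 2*X + 4 = 4 + 2*X)
(-5545 + w)*(f(-90) + D) = (-5545 + √23370)*((4 + 2*(-90)) + 33295) = (-5545 + √23370)*((4 - 180) + 33295) = (-5545 + √23370)*(-176 + 33295) = (-5545 + √23370)*33119 = -183644855 + 33119*√23370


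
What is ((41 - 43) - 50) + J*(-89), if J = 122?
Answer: -10910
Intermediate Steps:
((41 - 43) - 50) + J*(-89) = ((41 - 43) - 50) + 122*(-89) = (-2 - 50) - 10858 = -52 - 10858 = -10910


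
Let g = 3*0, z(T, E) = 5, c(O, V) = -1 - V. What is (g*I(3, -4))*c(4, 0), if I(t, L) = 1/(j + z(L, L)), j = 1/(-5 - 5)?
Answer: 0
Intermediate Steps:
j = -⅒ (j = 1/(-10) = -⅒ ≈ -0.10000)
I(t, L) = 10/49 (I(t, L) = 1/(-⅒ + 5) = 1/(49/10) = 10/49)
g = 0
(g*I(3, -4))*c(4, 0) = (0*(10/49))*(-1 - 1*0) = 0*(-1 + 0) = 0*(-1) = 0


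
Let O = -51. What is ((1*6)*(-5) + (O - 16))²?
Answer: 9409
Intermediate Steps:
((1*6)*(-5) + (O - 16))² = ((1*6)*(-5) + (-51 - 16))² = (6*(-5) - 67)² = (-30 - 67)² = (-97)² = 9409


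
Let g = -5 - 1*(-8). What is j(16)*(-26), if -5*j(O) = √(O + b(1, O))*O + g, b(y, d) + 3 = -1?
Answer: 78/5 + 832*√3/5 ≈ 303.81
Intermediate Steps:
b(y, d) = -4 (b(y, d) = -3 - 1 = -4)
g = 3 (g = -5 + 8 = 3)
j(O) = -⅗ - O*√(-4 + O)/5 (j(O) = -(√(O - 4)*O + 3)/5 = -(√(-4 + O)*O + 3)/5 = -(O*√(-4 + O) + 3)/5 = -(3 + O*√(-4 + O))/5 = -⅗ - O*√(-4 + O)/5)
j(16)*(-26) = (-⅗ - ⅕*16*√(-4 + 16))*(-26) = (-⅗ - ⅕*16*√12)*(-26) = (-⅗ - ⅕*16*2*√3)*(-26) = (-⅗ - 32*√3/5)*(-26) = 78/5 + 832*√3/5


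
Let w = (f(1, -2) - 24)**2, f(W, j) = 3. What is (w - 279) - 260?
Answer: -98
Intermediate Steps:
w = 441 (w = (3 - 24)**2 = (-21)**2 = 441)
(w - 279) - 260 = (441 - 279) - 260 = 162 - 260 = -98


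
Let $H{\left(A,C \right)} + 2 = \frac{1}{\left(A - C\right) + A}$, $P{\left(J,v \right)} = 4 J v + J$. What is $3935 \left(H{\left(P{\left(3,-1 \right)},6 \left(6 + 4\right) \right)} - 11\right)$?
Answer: $- \frac{3994025}{78} \approx -51205.0$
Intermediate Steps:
$P{\left(J,v \right)} = J + 4 J v$ ($P{\left(J,v \right)} = 4 J v + J = J + 4 J v$)
$H{\left(A,C \right)} = -2 + \frac{1}{- C + 2 A}$ ($H{\left(A,C \right)} = -2 + \frac{1}{\left(A - C\right) + A} = -2 + \frac{1}{- C + 2 A}$)
$3935 \left(H{\left(P{\left(3,-1 \right)},6 \left(6 + 4\right) \right)} - 11\right) = 3935 \left(\frac{1 - 4 \cdot 3 \left(1 + 4 \left(-1\right)\right) + 2 \cdot 6 \left(6 + 4\right)}{- 6 \left(6 + 4\right) + 2 \cdot 3 \left(1 + 4 \left(-1\right)\right)} - 11\right) = 3935 \left(\frac{1 - 4 \cdot 3 \left(1 - 4\right) + 2 \cdot 6 \cdot 10}{- 6 \cdot 10 + 2 \cdot 3 \left(1 - 4\right)} - 11\right) = 3935 \left(\frac{1 - 4 \cdot 3 \left(-3\right) + 2 \cdot 60}{\left(-1\right) 60 + 2 \cdot 3 \left(-3\right)} - 11\right) = 3935 \left(\frac{1 - -36 + 120}{-60 + 2 \left(-9\right)} - 11\right) = 3935 \left(\frac{1 + 36 + 120}{-60 - 18} - 11\right) = 3935 \left(\frac{1}{-78} \cdot 157 - 11\right) = 3935 \left(\left(- \frac{1}{78}\right) 157 - 11\right) = 3935 \left(- \frac{157}{78} - 11\right) = 3935 \left(- \frac{1015}{78}\right) = - \frac{3994025}{78}$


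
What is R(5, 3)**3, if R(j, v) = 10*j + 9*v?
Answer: 456533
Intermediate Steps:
R(j, v) = 9*v + 10*j
R(5, 3)**3 = (9*3 + 10*5)**3 = (27 + 50)**3 = 77**3 = 456533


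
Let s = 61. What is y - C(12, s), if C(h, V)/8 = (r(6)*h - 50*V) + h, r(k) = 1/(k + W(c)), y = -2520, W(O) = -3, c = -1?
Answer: 21752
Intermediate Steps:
r(k) = 1/(-3 + k) (r(k) = 1/(k - 3) = 1/(-3 + k))
C(h, V) = -400*V + 32*h/3 (C(h, V) = 8*((h/(-3 + 6) - 50*V) + h) = 8*((h/3 - 50*V) + h) = 8*((-50*V + h/3) + h) = 8*(-50*V + 4*h/3) = -400*V + 32*h/3)
y - C(12, s) = -2520 - (-400*61 + (32/3)*12) = -2520 - (-24400 + 128) = -2520 - 1*(-24272) = -2520 + 24272 = 21752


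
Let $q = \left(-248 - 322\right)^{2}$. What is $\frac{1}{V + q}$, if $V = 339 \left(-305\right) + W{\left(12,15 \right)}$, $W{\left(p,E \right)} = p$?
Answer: $\frac{1}{221517} \approx 4.5143 \cdot 10^{-6}$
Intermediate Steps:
$q = 324900$ ($q = \left(-570\right)^{2} = 324900$)
$V = -103383$ ($V = 339 \left(-305\right) + 12 = -103395 + 12 = -103383$)
$\frac{1}{V + q} = \frac{1}{-103383 + 324900} = \frac{1}{221517}$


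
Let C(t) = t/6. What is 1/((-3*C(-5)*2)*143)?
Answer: 1/715 ≈ 0.0013986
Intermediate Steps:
C(t) = t/6 (C(t) = t*(⅙) = t/6)
1/((-3*C(-5)*2)*143) = 1/((-(-5)/2*2)*143) = 1/((-3*(-⅚)*2)*143) = 1/(((5/2)*2)*143) = 1/(5*143) = 1/715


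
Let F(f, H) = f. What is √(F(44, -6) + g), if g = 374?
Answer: √418 ≈ 20.445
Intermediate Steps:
√(F(44, -6) + g) = √(44 + 374) = √418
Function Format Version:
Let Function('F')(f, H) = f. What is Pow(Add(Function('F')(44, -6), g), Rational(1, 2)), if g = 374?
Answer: Pow(418, Rational(1, 2)) ≈ 20.445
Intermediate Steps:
Pow(Add(Function('F')(44, -6), g), Rational(1, 2)) = Pow(Add(44, 374), Rational(1, 2)) = Pow(418, Rational(1, 2))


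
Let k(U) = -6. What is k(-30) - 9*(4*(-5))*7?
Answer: 1254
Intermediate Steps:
k(-30) - 9*(4*(-5))*7 = -6 - 9*(4*(-5))*7 = -6 - 9*(-20)*7 = -6 - (-180)*7 = -6 - 1*(-1260) = -6 + 1260 = 1254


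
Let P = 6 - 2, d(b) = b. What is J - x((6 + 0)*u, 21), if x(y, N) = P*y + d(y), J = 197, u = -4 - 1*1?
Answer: 347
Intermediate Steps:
u = -5 (u = -4 - 1 = -5)
P = 4
x(y, N) = 5*y (x(y, N) = 4*y + y = 5*y)
J - x((6 + 0)*u, 21) = 197 - 5*(6 + 0)*(-5) = 197 - 5*6*(-5) = 197 - 5*(-30) = 197 - 1*(-150) = 197 + 150 = 347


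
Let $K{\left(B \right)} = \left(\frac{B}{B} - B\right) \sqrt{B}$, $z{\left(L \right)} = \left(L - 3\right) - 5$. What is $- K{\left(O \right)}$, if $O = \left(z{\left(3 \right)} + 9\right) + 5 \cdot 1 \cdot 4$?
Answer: $46 \sqrt{6} \approx 112.68$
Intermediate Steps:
$z{\left(L \right)} = -8 + L$ ($z{\left(L \right)} = \left(-3 + L\right) - 5 = -8 + L$)
$O = 24$ ($O = \left(\left(-8 + 3\right) + 9\right) + 5 \cdot 1 \cdot 4 = \left(-5 + 9\right) + 5 \cdot 4 = 4 + 20 = 24$)
$K{\left(B \right)} = \sqrt{B} \left(1 - B\right)$ ($K{\left(B \right)} = \left(1 - B\right) \sqrt{B} = \sqrt{B} \left(1 - B\right)$)
$- K{\left(O \right)} = - \sqrt{24} \left(1 - 24\right) = - 2 \sqrt{6} \left(1 - 24\right) = - 2 \sqrt{6} \left(-23\right) = - \left(-46\right) \sqrt{6} = 46 \sqrt{6}$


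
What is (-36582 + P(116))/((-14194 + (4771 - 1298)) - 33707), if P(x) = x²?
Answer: 11563/22214 ≈ 0.52053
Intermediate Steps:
(-36582 + P(116))/((-14194 + (4771 - 1298)) - 33707) = (-36582 + 116²)/((-14194 + (4771 - 1298)) - 33707) = (-36582 + 13456)/((-14194 + 3473) - 33707) = -23126/(-10721 - 33707) = -23126/(-44428) = -23126*(-1/44428) = 11563/22214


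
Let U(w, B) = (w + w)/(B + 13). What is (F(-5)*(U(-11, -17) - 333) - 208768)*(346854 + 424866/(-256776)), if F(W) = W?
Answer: -473018918991381/6584 ≈ -7.1844e+10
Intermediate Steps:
U(w, B) = 2*w/(13 + B) (U(w, B) = (2*w)/(13 + B) = 2*w/(13 + B))
(F(-5)*(U(-11, -17) - 333) - 208768)*(346854 + 424866/(-256776)) = (-5*(2*(-11)/(13 - 17) - 333) - 208768)*(346854 + 424866/(-256776)) = (-5*(2*(-11)/(-4) - 333) - 208768)*(346854 + 424866*(-1/256776)) = (-5*(2*(-11)*(-1/4) - 333) - 208768)*(346854 - 5447/3292) = (-5*(11/2 - 333) - 208768)*(1141837921/3292) = (-5*(-655/2) - 208768)*(1141837921/3292) = (3275/2 - 208768)*(1141837921/3292) = -414261/2*1141837921/3292 = -473018918991381/6584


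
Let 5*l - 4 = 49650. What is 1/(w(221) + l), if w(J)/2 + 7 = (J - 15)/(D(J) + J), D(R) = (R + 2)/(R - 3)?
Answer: 242005/2400364264 ≈ 0.00010082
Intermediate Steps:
D(R) = (2 + R)/(-3 + R)
w(J) = -14 + 2*(-15 + J)/(J + (2 + J)/(-3 + J)) (w(J) = -14 + 2*((J - 15)/((2 + J)/(-3 + J) + J)) = -14 + 2*((-15 + J)/(J + (2 + J)/(-3 + J))) = -14 + 2*(-15 + J)/(J + (2 + J)/(-3 + J)))
l = 49654/5 (l = ⅘ + (⅕)*49650 = ⅘ + 9930 = 49654/5 ≈ 9930.8)
1/(w(221) + l) = 1/(2*(31 - 6*221² - 4*221)/(2 + 221² - 2*221) + 49654/5) = 1/(2*(31 - 6*48841 - 884)/(2 + 48841 - 442) + 49654/5) = 1/(2*(31 - 293046 - 884)/48401 + 49654/5) = 1/(2*(1/48401)*(-293899) + 49654/5) = 1/(-587798/48401 + 49654/5) = 1/(2400364264/242005) = 242005/2400364264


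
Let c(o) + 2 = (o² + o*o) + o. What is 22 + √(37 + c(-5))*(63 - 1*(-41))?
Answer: 22 + 416*√5 ≈ 952.20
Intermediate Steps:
c(o) = -2 + o + 2*o² (c(o) = -2 + ((o² + o*o) + o) = -2 + ((o² + o²) + o) = -2 + (2*o² + o) = -2 + (o + 2*o²) = -2 + o + 2*o²)
22 + √(37 + c(-5))*(63 - 1*(-41)) = 22 + √(37 + (-2 - 5 + 2*(-5)²))*(63 - 1*(-41)) = 22 + √(37 + (-2 - 5 + 2*25))*(63 + 41) = 22 + √(37 + (-2 - 5 + 50))*104 = 22 + √(37 + 43)*104 = 22 + √80*104 = 22 + (4*√5)*104 = 22 + 416*√5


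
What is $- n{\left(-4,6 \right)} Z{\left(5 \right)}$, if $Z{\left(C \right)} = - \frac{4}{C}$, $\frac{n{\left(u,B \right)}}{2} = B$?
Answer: $\frac{48}{5} \approx 9.6$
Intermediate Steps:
$n{\left(u,B \right)} = 2 B$
$- n{\left(-4,6 \right)} Z{\left(5 \right)} = - 2 \cdot 6 \left(- \frac{4}{5}\right) = \left(-1\right) 12 \left(\left(-4\right) \frac{1}{5}\right) = \left(-12\right) \left(- \frac{4}{5}\right) = \frac{48}{5}$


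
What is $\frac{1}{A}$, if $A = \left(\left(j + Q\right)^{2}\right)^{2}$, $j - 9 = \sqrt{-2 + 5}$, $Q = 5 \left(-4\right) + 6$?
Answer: $\frac{1}{\left(5 - \sqrt{3}\right)^{4}} \approx 0.008768$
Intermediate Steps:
$Q = -14$ ($Q = -20 + 6 = -14$)
$j = 9 + \sqrt{3}$ ($j = 9 + \sqrt{-2 + 5} = 9 + \sqrt{3} \approx 10.732$)
$A = \left(-5 + \sqrt{3}\right)^{4}$ ($A = \left(\left(\left(9 + \sqrt{3}\right) - 14\right)^{2}\right)^{2} = \left(\left(-5 + \sqrt{3}\right)^{2}\right)^{2} = \left(-5 + \sqrt{3}\right)^{4} \approx 114.05$)
$\frac{1}{A} = \frac{1}{\left(5 - \sqrt{3}\right)^{4}}$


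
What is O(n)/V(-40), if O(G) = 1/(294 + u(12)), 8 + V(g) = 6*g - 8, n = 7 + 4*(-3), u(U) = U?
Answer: -1/78336 ≈ -1.2766e-5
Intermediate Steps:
n = -5 (n = 7 - 12 = -5)
V(g) = -16 + 6*g (V(g) = -8 + (6*g - 8) = -8 + (-8 + 6*g) = -16 + 6*g)
O(G) = 1/306 (O(G) = 1/(294 + 12) = 1/306)
O(n)/V(-40) = 1/(306*(-16 + 6*(-40))) = 1/(306*(-16 - 240)) = (1/306)/(-256) = (1/306)*(-1/256) = -1/78336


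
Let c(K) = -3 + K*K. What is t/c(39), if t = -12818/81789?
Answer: -6409/62077851 ≈ -0.00010324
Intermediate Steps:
c(K) = -3 + K²
t = -12818/81789 (t = -12818*1/81789 = -12818/81789 ≈ -0.15672)
t/c(39) = -12818/(81789*(-3 + 39²)) = -12818/(81789*(-3 + 1521)) = -12818/81789/1518 = -12818/81789*1/1518 = -6409/62077851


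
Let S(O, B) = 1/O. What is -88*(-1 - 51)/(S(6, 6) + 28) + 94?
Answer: 3334/13 ≈ 256.46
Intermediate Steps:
-88*(-1 - 51)/(S(6, 6) + 28) + 94 = -88*(-1 - 51)/(1/6 + 28) + 94 = -(-4576)/(1/6 + 28) + 94 = -(-4576)/169/6 + 94 = -(-4576)*6/169 + 94 = -88*(-24/13) + 94 = 2112/13 + 94 = 3334/13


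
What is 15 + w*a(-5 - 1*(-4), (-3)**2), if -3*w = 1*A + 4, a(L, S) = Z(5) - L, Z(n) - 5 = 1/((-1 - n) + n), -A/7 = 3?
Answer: 130/3 ≈ 43.333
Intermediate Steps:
A = -21 (A = -7*3 = -21)
Z(n) = 4 (Z(n) = 5 + 1/((-1 - n) + n) = 5 + 1/(-1) = 5 - 1 = 4)
a(L, S) = 4 - L
w = 17/3 (w = -(1*(-21) + 4)/3 = -(-21 + 4)/3 = -1/3*(-17) = 17/3 ≈ 5.6667)
15 + w*a(-5 - 1*(-4), (-3)**2) = 15 + 17*(4 - (-5 - 1*(-4)))/3 = 15 + 17*(4 - (-5 + 4))/3 = 15 + 17*(4 - 1*(-1))/3 = 15 + 17*(4 + 1)/3 = 15 + (17/3)*5 = 15 + 85/3 = 130/3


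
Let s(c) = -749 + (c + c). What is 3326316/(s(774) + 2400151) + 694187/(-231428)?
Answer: -448452809201/277823528300 ≈ -1.6142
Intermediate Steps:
s(c) = -749 + 2*c
3326316/(s(774) + 2400151) + 694187/(-231428) = 3326316/((-749 + 2*774) + 2400151) + 694187/(-231428) = 3326316/((-749 + 1548) + 2400151) + 694187*(-1/231428) = 3326316/(799 + 2400151) - 694187/231428 = 3326316/2400950 - 694187/231428 = 3326316*(1/2400950) - 694187/231428 = 1663158/1200475 - 694187/231428 = -448452809201/277823528300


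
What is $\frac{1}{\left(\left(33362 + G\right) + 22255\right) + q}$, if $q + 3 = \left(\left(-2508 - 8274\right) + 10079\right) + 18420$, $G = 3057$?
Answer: $\frac{1}{76388} \approx 1.3091 \cdot 10^{-5}$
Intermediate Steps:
$q = 17714$ ($q = -3 + \left(\left(\left(-2508 - 8274\right) + 10079\right) + 18420\right) = -3 + \left(\left(-10782 + 10079\right) + 18420\right) = -3 + \left(-703 + 18420\right) = -3 + 17717 = 17714$)
$\frac{1}{\left(\left(33362 + G\right) + 22255\right) + q} = \frac{1}{\left(\left(33362 + 3057\right) + 22255\right) + 17714} = \frac{1}{\left(36419 + 22255\right) + 17714} = \frac{1}{58674 + 17714} = \frac{1}{76388}$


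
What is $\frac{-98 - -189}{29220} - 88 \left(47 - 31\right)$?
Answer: $- \frac{41141669}{29220} \approx -1408.0$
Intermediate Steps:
$\frac{-98 - -189}{29220} - 88 \left(47 - 31\right) = \left(-98 + 189\right) \frac{1}{29220} - 88 \cdot 16 = 91 \cdot \frac{1}{29220} - 1408 = \frac{91}{29220} - 1408 = - \frac{41141669}{29220}$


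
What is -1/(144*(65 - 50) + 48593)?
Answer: -1/50753 ≈ -1.9703e-5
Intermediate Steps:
-1/(144*(65 - 50) + 48593) = -1/(144*15 + 48593) = -1/(2160 + 48593) = -1/50753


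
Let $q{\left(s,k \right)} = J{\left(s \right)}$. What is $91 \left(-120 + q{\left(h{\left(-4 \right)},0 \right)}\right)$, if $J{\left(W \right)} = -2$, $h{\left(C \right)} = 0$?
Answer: $-11102$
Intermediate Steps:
$q{\left(s,k \right)} = -2$
$91 \left(-120 + q{\left(h{\left(-4 \right)},0 \right)}\right) = 91 \left(-120 - 2\right) = 91 \left(-122\right) = -11102$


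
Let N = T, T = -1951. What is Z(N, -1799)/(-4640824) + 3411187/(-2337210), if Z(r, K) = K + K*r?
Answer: -6007442009647/2711645065260 ≈ -2.2154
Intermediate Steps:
N = -1951
Z(N, -1799)/(-4640824) + 3411187/(-2337210) = -1799*(1 - 1951)/(-4640824) + 3411187/(-2337210) = -1799*(-1950)*(-1/4640824) + 3411187*(-1/2337210) = 3508050*(-1/4640824) - 3411187/2337210 = -1754025/2320412 - 3411187/2337210 = -6007442009647/2711645065260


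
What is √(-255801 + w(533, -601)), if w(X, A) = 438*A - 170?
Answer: I*√519209 ≈ 720.56*I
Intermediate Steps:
w(X, A) = -170 + 438*A
√(-255801 + w(533, -601)) = √(-255801 + (-170 + 438*(-601))) = √(-255801 + (-170 - 263238)) = √(-255801 - 263408) = √(-519209) = I*√519209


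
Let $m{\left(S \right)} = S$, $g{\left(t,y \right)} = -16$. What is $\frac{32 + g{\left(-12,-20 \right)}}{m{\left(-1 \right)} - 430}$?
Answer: $- \frac{16}{431} \approx -0.037123$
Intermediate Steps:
$\frac{32 + g{\left(-12,-20 \right)}}{m{\left(-1 \right)} - 430} = \frac{32 - 16}{-1 - 430} = \frac{16}{-431} = 16 \left(- \frac{1}{431}\right) = - \frac{16}{431}$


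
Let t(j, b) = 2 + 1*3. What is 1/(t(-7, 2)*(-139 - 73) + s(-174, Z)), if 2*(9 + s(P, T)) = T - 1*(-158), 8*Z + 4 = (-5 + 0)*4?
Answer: -2/1983 ≈ -0.0010086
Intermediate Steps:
t(j, b) = 5 (t(j, b) = 2 + 3 = 5)
Z = -3 (Z = -1/2 + ((-5 + 0)*4)/8 = -1/2 + (-5*4)/8 = -1/2 + (1/8)*(-20) = -1/2 - 5/2 = -3)
s(P, T) = 70 + T/2 (s(P, T) = -9 + (T - 1*(-158))/2 = -9 + (T + 158)/2 = -9 + (158 + T)/2 = -9 + (79 + T/2) = 70 + T/2)
1/(t(-7, 2)*(-139 - 73) + s(-174, Z)) = 1/(5*(-139 - 73) + (70 + (1/2)*(-3))) = 1/(5*(-212) + (70 - 3/2)) = 1/(-1060 + 137/2) = 1/(-1983/2) = -2/1983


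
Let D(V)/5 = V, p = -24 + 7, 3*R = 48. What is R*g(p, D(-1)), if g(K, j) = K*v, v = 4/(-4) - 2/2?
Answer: 544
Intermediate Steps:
v = -2 (v = 4*(-¼) - 2*½ = -1 - 1 = -2)
R = 16 (R = (⅓)*48 = 16)
p = -17
D(V) = 5*V
g(K, j) = -2*K (g(K, j) = K*(-2) = -2*K)
R*g(p, D(-1)) = 16*(-2*(-17)) = 16*34 = 544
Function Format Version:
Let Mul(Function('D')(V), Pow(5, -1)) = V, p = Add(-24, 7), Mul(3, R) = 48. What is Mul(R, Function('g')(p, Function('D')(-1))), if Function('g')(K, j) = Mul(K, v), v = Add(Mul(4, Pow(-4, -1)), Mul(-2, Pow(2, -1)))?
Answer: 544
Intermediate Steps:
v = -2 (v = Add(Mul(4, Rational(-1, 4)), Mul(-2, Rational(1, 2))) = Add(-1, -1) = -2)
R = 16 (R = Mul(Rational(1, 3), 48) = 16)
p = -17
Function('D')(V) = Mul(5, V)
Function('g')(K, j) = Mul(-2, K) (Function('g')(K, j) = Mul(K, -2) = Mul(-2, K))
Mul(R, Function('g')(p, Function('D')(-1))) = Mul(16, Mul(-2, -17)) = Mul(16, 34) = 544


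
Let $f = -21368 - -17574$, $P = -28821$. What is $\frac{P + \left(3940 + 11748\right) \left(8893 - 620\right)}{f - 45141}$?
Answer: $- \frac{129758003}{48935} \approx -2651.6$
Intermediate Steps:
$f = -3794$ ($f = -21368 + 17574 = -3794$)
$\frac{P + \left(3940 + 11748\right) \left(8893 - 620\right)}{f - 45141} = \frac{-28821 + \left(3940 + 11748\right) \left(8893 - 620\right)}{-3794 - 45141} = \frac{-28821 + 15688 \cdot 8273}{-48935} = \left(-28821 + 129786824\right) \left(- \frac{1}{48935}\right) = 129758003 \left(- \frac{1}{48935}\right) = - \frac{129758003}{48935}$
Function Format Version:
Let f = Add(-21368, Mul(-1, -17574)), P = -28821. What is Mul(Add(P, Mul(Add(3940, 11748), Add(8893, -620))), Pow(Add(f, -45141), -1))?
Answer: Rational(-129758003, 48935) ≈ -2651.6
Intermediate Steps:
f = -3794 (f = Add(-21368, 17574) = -3794)
Mul(Add(P, Mul(Add(3940, 11748), Add(8893, -620))), Pow(Add(f, -45141), -1)) = Mul(Add(-28821, Mul(Add(3940, 11748), Add(8893, -620))), Pow(Add(-3794, -45141), -1)) = Mul(Add(-28821, Mul(15688, 8273)), Pow(-48935, -1)) = Mul(Add(-28821, 129786824), Rational(-1, 48935)) = Mul(129758003, Rational(-1, 48935)) = Rational(-129758003, 48935)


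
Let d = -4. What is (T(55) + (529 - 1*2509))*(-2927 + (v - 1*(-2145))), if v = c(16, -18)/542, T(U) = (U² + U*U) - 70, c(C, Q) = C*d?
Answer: -847816000/271 ≈ -3.1285e+6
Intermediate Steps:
c(C, Q) = -4*C (c(C, Q) = C*(-4) = -4*C)
T(U) = -70 + 2*U² (T(U) = (U² + U²) - 70 = 2*U² - 70 = -70 + 2*U²)
v = -32/271 (v = -4*16/542 = -64*1/542 = -32/271 ≈ -0.11808)
(T(55) + (529 - 1*2509))*(-2927 + (v - 1*(-2145))) = ((-70 + 2*55²) + (529 - 1*2509))*(-2927 + (-32/271 - 1*(-2145))) = ((-70 + 2*3025) + (529 - 2509))*(-2927 + (-32/271 + 2145)) = ((-70 + 6050) - 1980)*(-2927 + 581263/271) = (5980 - 1980)*(-211954/271) = 4000*(-211954/271) = -847816000/271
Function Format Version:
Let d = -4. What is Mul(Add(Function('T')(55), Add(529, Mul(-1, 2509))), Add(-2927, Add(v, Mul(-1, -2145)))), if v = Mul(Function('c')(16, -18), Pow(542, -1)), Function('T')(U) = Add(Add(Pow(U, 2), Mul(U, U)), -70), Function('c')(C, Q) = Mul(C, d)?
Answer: Rational(-847816000, 271) ≈ -3.1285e+6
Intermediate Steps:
Function('c')(C, Q) = Mul(-4, C) (Function('c')(C, Q) = Mul(C, -4) = Mul(-4, C))
Function('T')(U) = Add(-70, Mul(2, Pow(U, 2))) (Function('T')(U) = Add(Add(Pow(U, 2), Pow(U, 2)), -70) = Add(Mul(2, Pow(U, 2)), -70) = Add(-70, Mul(2, Pow(U, 2))))
v = Rational(-32, 271) (v = Mul(Mul(-4, 16), Pow(542, -1)) = Mul(-64, Rational(1, 542)) = Rational(-32, 271) ≈ -0.11808)
Mul(Add(Function('T')(55), Add(529, Mul(-1, 2509))), Add(-2927, Add(v, Mul(-1, -2145)))) = Mul(Add(Add(-70, Mul(2, Pow(55, 2))), Add(529, Mul(-1, 2509))), Add(-2927, Add(Rational(-32, 271), Mul(-1, -2145)))) = Mul(Add(Add(-70, Mul(2, 3025)), Add(529, -2509)), Add(-2927, Add(Rational(-32, 271), 2145))) = Mul(Add(Add(-70, 6050), -1980), Add(-2927, Rational(581263, 271))) = Mul(Add(5980, -1980), Rational(-211954, 271)) = Mul(4000, Rational(-211954, 271)) = Rational(-847816000, 271)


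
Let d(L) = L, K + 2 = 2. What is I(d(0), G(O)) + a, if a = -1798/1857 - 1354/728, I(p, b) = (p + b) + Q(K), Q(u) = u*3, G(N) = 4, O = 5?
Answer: 792131/675948 ≈ 1.1719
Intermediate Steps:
K = 0 (K = -2 + 2 = 0)
Q(u) = 3*u
I(p, b) = b + p (I(p, b) = (p + b) + 3*0 = (b + p) + 0 = b + p)
a = -1911661/675948 (a = -1798*1/1857 - 1354*1/728 = -1798/1857 - 677/364 = -1911661/675948 ≈ -2.8281)
I(d(0), G(O)) + a = (4 + 0) - 1911661/675948 = 4 - 1911661/675948 = 792131/675948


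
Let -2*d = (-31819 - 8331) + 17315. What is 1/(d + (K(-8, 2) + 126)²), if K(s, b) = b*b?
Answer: 2/56635 ≈ 3.5314e-5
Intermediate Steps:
d = 22835/2 (d = -((-31819 - 8331) + 17315)/2 = -(-40150 + 17315)/2 = -½*(-22835) = 22835/2 ≈ 11418.)
K(s, b) = b²
1/(d + (K(-8, 2) + 126)²) = 1/(22835/2 + (2² + 126)²) = 1/(22835/2 + (4 + 126)²) = 1/(22835/2 + 130²) = 1/(22835/2 + 16900) = 1/(56635/2) = 2/56635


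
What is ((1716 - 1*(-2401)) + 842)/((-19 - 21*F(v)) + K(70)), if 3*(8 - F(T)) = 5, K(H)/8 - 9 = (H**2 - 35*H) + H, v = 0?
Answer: 4959/20080 ≈ 0.24696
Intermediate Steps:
K(H) = 72 - 272*H + 8*H**2 (K(H) = 72 + 8*((H**2 - 35*H) + H) = 72 + 8*(H**2 - 34*H) = 72 + (-272*H + 8*H**2) = 72 - 272*H + 8*H**2)
F(T) = 19/3 (F(T) = 8 - 1/3*5 = 8 - 5/3 = 19/3)
((1716 - 1*(-2401)) + 842)/((-19 - 21*F(v)) + K(70)) = ((1716 - 1*(-2401)) + 842)/((-19 - 21*19/3) + (72 - 272*70 + 8*70**2)) = ((1716 + 2401) + 842)/((-19 - 133) + (72 - 19040 + 8*4900)) = (4117 + 842)/(-152 + (72 - 19040 + 39200)) = 4959/(-152 + 20232) = 4959/20080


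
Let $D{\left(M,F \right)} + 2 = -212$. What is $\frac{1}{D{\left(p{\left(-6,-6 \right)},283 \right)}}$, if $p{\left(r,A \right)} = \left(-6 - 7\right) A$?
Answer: $- \frac{1}{214} \approx -0.0046729$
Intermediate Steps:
$p{\left(r,A \right)} = - 13 A$ ($p{\left(r,A \right)} = \left(-6 - 7\right) A = - 13 A$)
$D{\left(M,F \right)} = -214$ ($D{\left(M,F \right)} = -2 - 212 = -214$)
$\frac{1}{D{\left(p{\left(-6,-6 \right)},283 \right)}} = \frac{1}{-214} = - \frac{1}{214}$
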